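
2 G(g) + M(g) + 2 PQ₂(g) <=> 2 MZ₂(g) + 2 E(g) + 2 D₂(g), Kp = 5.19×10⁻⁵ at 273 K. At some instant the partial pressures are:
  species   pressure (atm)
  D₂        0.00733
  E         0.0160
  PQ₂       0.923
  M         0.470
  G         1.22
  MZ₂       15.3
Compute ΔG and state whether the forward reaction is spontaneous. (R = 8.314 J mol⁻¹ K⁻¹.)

ΔG = -5.14 kJ/mol; the forward reaction is spontaneous

Qp = P(MZ₂)²·P(E)²·P(D₂)² / (P(G)²·P(M)·P(PQ₂)²) = (15.3)²·(0.0160)²·(0.00733)² / ((1.22)²·(0.470)·(0.923)²) = 5.40×10⁻⁶
ΔG = RT ln(Qp/Kp) = (8.314 J mol⁻¹ K⁻¹)(273 K) × ln(5.40×10⁻⁶/5.19×10⁻⁵)
   = (2.270 kJ/mol)(-2.263) = -5.14 kJ/mol
ΔG < 0, so the forward reaction is spontaneous (proceeds forward).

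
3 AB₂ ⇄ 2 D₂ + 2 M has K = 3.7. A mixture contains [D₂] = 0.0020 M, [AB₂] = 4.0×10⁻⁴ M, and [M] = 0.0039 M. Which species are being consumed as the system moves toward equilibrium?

Q = [D₂]²·[M]² / [AB₂]³ = (0.0020)²·(0.0039)² / (4.0×10⁻⁴)³ = 0.95
Q = 0.95 < K = 3.7: net forward reaction.

AB₂ (reactants)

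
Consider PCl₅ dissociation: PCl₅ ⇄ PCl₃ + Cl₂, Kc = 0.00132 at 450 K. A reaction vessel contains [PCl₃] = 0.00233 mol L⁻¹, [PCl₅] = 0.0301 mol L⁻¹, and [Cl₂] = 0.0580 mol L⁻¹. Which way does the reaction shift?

Qc = [PCl₃]·[Cl₂] / [PCl₅] = (0.00233)·(0.0580) / (0.0301) = 0.00449
Qc = 0.00449 > Kc = 0.00132, so the reverse reaction proceeds.

in the reverse direction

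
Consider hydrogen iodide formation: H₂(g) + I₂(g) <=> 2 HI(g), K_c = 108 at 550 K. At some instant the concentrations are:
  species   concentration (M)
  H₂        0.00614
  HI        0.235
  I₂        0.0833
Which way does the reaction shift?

Q_c = [HI]² / ([H₂]·[I₂]) = (0.235)² / ((0.00614)·(0.0833)) = 108
Q_c = 108 = K_c, so the system is already at equilibrium.

at equilibrium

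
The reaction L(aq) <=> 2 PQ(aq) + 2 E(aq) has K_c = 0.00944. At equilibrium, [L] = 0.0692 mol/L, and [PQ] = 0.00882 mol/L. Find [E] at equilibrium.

At equilibrium, K_c = [PQ]²·[E]² / [L] = 0.00944.
(0.00882)²·([E])² / (0.0692) = 0.00944
[E]² = 8.40 ⇒ [E] = 2.90 mol/L

[E] = 2.90 mol/L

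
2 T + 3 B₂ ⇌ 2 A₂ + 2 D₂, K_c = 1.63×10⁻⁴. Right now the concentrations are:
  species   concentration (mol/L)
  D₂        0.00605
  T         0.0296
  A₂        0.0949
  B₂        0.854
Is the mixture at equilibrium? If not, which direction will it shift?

no; Q > K, reaction proceeds in reverse

Q_c = [A₂]²·[D₂]² / ([T]²·[B₂]³) = (0.0949)²·(0.00605)² / ((0.0296)²·(0.854)³) = 6.04×10⁻⁴
Q_c = 6.04×10⁻⁴ > K_c = 1.63×10⁻⁴: net reverse reaction.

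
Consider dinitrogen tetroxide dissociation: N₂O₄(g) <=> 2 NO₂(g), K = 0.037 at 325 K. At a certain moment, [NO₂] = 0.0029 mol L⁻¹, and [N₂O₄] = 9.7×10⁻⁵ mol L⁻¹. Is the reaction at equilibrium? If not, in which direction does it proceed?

reverse (toward reactants)

Q = [NO₂]² / [N₂O₄] = (0.0029)² / (9.7×10⁻⁵) = 0.087
Q = 0.087 > K = 0.037, so the reverse reaction proceeds.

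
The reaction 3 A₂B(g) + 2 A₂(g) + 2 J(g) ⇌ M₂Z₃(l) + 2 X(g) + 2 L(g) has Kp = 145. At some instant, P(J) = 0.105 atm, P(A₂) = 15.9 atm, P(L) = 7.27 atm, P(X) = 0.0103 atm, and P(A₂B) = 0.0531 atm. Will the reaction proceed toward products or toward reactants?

to the right

(M₂Z₃ is a pure liquid — omitted from Qp.)
Qp = P(X)²·P(L)² / (P(A₂B)³·P(A₂)²·P(J)²) = (0.0103)²·(7.27)² / ((0.0531)³·(15.9)²·(0.105)²) = 13.4
Qp = 13.4 < Kp = 145, so the forward reaction proceeds.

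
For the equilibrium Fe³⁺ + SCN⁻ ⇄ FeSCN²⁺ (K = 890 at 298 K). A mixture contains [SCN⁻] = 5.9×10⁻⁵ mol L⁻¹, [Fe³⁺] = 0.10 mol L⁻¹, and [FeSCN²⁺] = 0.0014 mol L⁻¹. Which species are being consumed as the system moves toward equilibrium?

Q = [FeSCN²⁺] / ([Fe³⁺]·[SCN⁻]) = (0.0014) / ((0.10)·(5.9×10⁻⁵)) = 240
Q = 240 < K = 890: net forward reaction.

Fe³⁺, SCN⁻ (reactants)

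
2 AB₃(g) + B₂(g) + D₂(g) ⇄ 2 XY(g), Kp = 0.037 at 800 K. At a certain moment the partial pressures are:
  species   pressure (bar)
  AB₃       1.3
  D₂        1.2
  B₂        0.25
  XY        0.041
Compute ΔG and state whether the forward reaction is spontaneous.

Qp = P(XY)² / (P(AB₃)²·P(B₂)·P(D₂)) = (0.041)² / ((1.3)²·(0.25)·(1.2)) = 0.00332
ΔG = RT ln(Qp/Kp) = (8.314 J mol⁻¹ K⁻¹)(800 K) × ln(0.00332/0.037)
   = (6.651 kJ/mol)(-2.411) = -16.0 kJ/mol
ΔG < 0, so the forward reaction is spontaneous (proceeds forward).

ΔG = -16.0 kJ/mol; the forward reaction is spontaneous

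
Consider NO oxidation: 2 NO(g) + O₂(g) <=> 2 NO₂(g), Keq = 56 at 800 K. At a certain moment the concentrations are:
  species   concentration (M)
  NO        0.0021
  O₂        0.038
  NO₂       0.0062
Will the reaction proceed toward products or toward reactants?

Q = [NO₂]² / ([NO]²·[O₂]) = (0.0062)² / ((0.0021)²·(0.038)) = 230
Q = 230 > Keq = 56, so the reverse reaction proceeds.

in the reverse direction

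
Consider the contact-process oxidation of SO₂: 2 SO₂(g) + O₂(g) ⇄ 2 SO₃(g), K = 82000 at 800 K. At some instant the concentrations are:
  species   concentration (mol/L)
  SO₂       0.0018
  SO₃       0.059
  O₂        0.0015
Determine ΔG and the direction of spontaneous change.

ΔG = 14.4 kJ/mol; the forward reaction is non-spontaneous

Q = [SO₃]² / ([SO₂]²·[O₂]) = (0.059)² / ((0.0018)²·(0.0015)) = 7.16×10⁵
ΔG = RT ln(Q/K) = (8.314 J mol⁻¹ K⁻¹)(800 K) × ln(7.16×10⁵/82000)
   = (6.651 kJ/mol)(2.167) = 14.4 kJ/mol
ΔG > 0, so the forward reaction is non-spontaneous (proceeds in reverse).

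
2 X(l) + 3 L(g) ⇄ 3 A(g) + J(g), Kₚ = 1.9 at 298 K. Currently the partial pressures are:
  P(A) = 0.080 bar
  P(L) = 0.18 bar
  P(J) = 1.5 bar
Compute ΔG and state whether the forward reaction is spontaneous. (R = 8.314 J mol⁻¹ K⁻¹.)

(X is a pure liquid — omitted from Qₚ.)
Qₚ = P(A)³·P(J) / P(L)³ = (0.080)³·(1.5) / (0.18)³ = 0.132
ΔG = RT ln(Qₚ/Kₚ) = (8.314 J mol⁻¹ K⁻¹)(298 K) × ln(0.132/1.9)
   = (2.478 kJ/mol)(-2.667) = -6.61 kJ/mol
ΔG < 0, so the forward reaction is spontaneous (proceeds forward).

ΔG = -6.61 kJ/mol; the forward reaction is spontaneous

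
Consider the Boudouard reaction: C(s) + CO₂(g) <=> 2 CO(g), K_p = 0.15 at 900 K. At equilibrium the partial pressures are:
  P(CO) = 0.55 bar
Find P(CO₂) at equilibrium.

(C is a pure solid — omitted from K_p.)
At equilibrium, K_p = P(CO)² / P(CO₂) = 0.15.
(0.55)² / (P(CO₂)) = 0.15
P(CO₂) = 2.02 = 2.0 bar

P(CO₂) = 2.0 bar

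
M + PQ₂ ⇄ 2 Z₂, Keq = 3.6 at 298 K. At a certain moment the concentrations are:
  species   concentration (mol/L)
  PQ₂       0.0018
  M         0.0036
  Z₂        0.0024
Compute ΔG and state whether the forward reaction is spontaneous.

ΔG = -3.47 kJ/mol; the forward reaction is spontaneous

Q = [Z₂]² / ([M]·[PQ₂]) = (0.0024)² / ((0.0036)·(0.0018)) = 0.889
ΔG = RT ln(Q/Keq) = (8.314 J mol⁻¹ K⁻¹)(298 K) × ln(0.889/3.6)
   = (2.478 kJ/mol)(-1.399) = -3.47 kJ/mol
ΔG < 0, so the forward reaction is spontaneous (proceeds forward).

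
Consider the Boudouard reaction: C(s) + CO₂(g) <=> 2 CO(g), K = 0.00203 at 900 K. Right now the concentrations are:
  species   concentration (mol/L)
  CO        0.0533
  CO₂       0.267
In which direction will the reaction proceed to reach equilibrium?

reverse (toward reactants)

(C is a pure solid — omitted from Q.)
Q = [CO]² / [CO₂] = (0.0533)² / (0.267) = 0.0106
Q = 0.0106 > K = 0.00203, so the reverse reaction proceeds.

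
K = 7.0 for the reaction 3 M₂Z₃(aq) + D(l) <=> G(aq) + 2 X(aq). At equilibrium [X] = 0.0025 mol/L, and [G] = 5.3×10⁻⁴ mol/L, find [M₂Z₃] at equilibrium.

(D is a pure liquid — omitted from K.)
At equilibrium, K = [G]·[X]² / [M₂Z₃]³ = 7.0.
(5.3×10⁻⁴)·(0.0025)² / ([M₂Z₃])³ = 7.0
[M₂Z₃]³ = 4.73×10⁻¹⁰ ⇒ [M₂Z₃] = 7.8×10⁻⁴ mol/L

[M₂Z₃] = 7.8×10⁻⁴ mol/L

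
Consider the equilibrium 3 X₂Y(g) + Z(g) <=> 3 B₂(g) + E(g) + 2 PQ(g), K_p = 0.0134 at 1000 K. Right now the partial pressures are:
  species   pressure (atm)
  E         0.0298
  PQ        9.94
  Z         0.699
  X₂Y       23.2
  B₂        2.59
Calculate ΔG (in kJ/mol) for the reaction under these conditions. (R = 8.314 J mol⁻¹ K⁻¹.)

ΔG = -6.88 kJ/mol

Q_p = P(B₂)³·P(E)·P(PQ)² / (P(X₂Y)³·P(Z)) = (2.59)³·(0.0298)·(9.94)² / ((23.2)³·(0.699)) = 0.00586
ΔG = RT ln(Q_p/K_p) = (8.314 J mol⁻¹ K⁻¹)(1000 K) × ln(0.00586/0.0134)
   = (8.314 kJ/mol)(-0.8271) = -6.88 kJ/mol
ΔG < 0, so the forward reaction is spontaneous (proceeds forward).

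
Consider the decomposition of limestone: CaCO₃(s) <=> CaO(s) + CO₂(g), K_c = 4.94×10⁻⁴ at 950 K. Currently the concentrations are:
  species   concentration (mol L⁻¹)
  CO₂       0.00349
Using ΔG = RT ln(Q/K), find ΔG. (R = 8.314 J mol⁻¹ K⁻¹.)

(CaCO₃, CaO are pure solids — omitted from Q_c.)
Q_c = [CO₂] = 0.00349
ΔG = RT ln(Q_c/K_c) = (8.314 J mol⁻¹ K⁻¹)(950 K) × ln(0.00349/4.94×10⁻⁴)
   = (7.898 kJ/mol)(1.955) = 15.4 kJ/mol
ΔG > 0, so the forward reaction is non-spontaneous (proceeds in reverse).

ΔG = 15.4 kJ/mol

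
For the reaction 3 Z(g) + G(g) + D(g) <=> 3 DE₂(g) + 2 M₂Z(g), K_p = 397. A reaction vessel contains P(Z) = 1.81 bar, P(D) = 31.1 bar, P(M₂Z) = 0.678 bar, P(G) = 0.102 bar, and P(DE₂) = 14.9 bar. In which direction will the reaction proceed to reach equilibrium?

in the forward direction

Q_p = P(DE₂)³·P(M₂Z)² / (P(Z)³·P(G)·P(D)) = (14.9)³·(0.678)² / ((1.81)³·(0.102)·(31.1)) = 80.8
Q_p = 80.8 < K_p = 397, so the forward reaction proceeds.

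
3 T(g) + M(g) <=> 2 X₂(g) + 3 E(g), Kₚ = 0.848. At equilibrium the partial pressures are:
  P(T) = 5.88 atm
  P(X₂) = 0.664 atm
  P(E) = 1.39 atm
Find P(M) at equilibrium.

P(M) = 0.00687 atm

At equilibrium, Kₚ = P(X₂)²·P(E)³ / (P(T)³·P(M)) = 0.848.
(0.664)²·(1.39)³ / ((5.88)³·(P(M))) = 0.848
P(M) = 0.00687 atm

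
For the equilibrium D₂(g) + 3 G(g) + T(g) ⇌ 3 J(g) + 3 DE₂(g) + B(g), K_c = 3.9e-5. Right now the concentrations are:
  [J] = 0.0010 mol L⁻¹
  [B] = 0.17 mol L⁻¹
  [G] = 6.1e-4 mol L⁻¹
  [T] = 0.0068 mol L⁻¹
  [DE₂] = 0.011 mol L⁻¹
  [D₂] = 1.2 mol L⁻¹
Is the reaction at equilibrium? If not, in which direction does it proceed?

Q_c = [J]³·[DE₂]³·[B] / ([D₂]·[G]³·[T]) = (0.0010)³·(0.011)³·(0.17) / ((1.2)·(6.1e-4)³·(0.0068)) = 1.2e-4
Q_c = 1.2e-4 > K_c = 3.9e-5, so the reverse reaction proceeds.

to the left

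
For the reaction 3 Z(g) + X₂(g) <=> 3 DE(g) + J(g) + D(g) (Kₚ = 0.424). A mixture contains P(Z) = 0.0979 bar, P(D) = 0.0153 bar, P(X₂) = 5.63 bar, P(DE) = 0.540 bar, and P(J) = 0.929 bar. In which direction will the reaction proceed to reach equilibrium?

Qₚ = P(DE)³·P(J)·P(D) / (P(Z)³·P(X₂)) = (0.540)³·(0.929)·(0.0153) / ((0.0979)³·(5.63)) = 0.424
Qₚ = 0.424 = Kₚ, so the system is already at equilibrium.

no net change (already at equilibrium)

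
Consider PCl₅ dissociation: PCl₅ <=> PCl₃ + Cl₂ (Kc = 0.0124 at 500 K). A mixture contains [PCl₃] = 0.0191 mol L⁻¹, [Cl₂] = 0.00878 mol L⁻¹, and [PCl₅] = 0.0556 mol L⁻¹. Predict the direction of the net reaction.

Qc = [PCl₃]·[Cl₂] / [PCl₅] = (0.0191)·(0.00878) / (0.0556) = 0.00302
Qc = 0.00302 < Kc = 0.0124, so the forward reaction proceeds.

to the right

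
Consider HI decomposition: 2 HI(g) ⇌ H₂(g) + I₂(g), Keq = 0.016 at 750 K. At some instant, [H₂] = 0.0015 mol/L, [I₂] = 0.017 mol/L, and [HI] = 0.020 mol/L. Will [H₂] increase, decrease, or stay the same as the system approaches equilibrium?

decrease

Q = [H₂]·[I₂] / [HI]² = (0.0015)·(0.017) / (0.020)² = 0.064
Q = 0.064 > Keq = 0.016: net reverse reaction.
H₂ is a product, so it decreases.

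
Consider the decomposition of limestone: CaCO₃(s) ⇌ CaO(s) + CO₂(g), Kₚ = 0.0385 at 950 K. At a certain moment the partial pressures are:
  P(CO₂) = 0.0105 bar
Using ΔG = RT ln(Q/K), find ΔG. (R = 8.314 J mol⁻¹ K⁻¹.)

(CaCO₃, CaO are pure solids — omitted from Qₚ.)
Qₚ = P(CO₂) = 0.0105
ΔG = RT ln(Qₚ/Kₚ) = (8.314 J mol⁻¹ K⁻¹)(950 K) × ln(0.0105/0.0385)
   = (7.898 kJ/mol)(-1.299) = -10.3 kJ/mol
ΔG < 0, so the forward reaction is spontaneous (proceeds forward).

ΔG = -10.3 kJ/mol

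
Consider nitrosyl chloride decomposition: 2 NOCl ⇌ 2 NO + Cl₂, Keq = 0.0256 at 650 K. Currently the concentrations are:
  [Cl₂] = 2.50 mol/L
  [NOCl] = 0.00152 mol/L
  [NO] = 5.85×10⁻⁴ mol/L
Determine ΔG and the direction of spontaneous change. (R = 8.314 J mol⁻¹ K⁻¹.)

Q = [NO]²·[Cl₂] / [NOCl]² = (5.85×10⁻⁴)²·(2.50) / (0.00152)² = 0.370
ΔG = RT ln(Q/Keq) = (8.314 J mol⁻¹ K⁻¹)(650 K) × ln(0.370/0.0256)
   = (5.404 kJ/mol)(2.671) = 14.4 kJ/mol
ΔG > 0, so the forward reaction is non-spontaneous (proceeds in reverse).

ΔG = 14.4 kJ/mol; the forward reaction is non-spontaneous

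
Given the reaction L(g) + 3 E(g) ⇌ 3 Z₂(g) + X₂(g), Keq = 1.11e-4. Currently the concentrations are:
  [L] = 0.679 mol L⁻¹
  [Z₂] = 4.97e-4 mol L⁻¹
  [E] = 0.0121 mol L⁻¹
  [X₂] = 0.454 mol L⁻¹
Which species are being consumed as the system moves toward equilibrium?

Q = [Z₂]³·[X₂] / ([L]·[E]³) = (4.97e-4)³·(0.454) / ((0.679)·(0.0121)³) = 4.63e-5
Q = 4.63e-5 < Keq = 1.11e-4: net forward reaction.

L, E (reactants)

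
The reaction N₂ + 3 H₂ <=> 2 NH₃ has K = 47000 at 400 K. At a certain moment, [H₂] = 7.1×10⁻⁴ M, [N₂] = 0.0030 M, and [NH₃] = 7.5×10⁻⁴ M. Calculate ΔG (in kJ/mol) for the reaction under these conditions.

ΔG = 8.02 kJ/mol

Q = [NH₃]² / ([N₂]·[H₂]³) = (7.5×10⁻⁴)² / ((0.0030)·(7.1×10⁻⁴)³) = 5.24×10⁵
ΔG = RT ln(Q/K) = (8.314 J mol⁻¹ K⁻¹)(400 K) × ln(5.24×10⁵/47000)
   = (3.326 kJ/mol)(2.411) = 8.02 kJ/mol
ΔG > 0, so the forward reaction is non-spontaneous (proceeds in reverse).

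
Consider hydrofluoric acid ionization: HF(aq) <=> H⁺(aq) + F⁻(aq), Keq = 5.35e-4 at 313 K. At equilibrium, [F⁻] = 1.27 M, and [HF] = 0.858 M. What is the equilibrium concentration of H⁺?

At equilibrium, Keq = [H⁺]·[F⁻] / [HF] = 5.35e-4.
([H⁺])·(1.27) / (0.858) = 5.35e-4
[H⁺] = 3.61e-4 M

[H⁺] = 3.61e-4 M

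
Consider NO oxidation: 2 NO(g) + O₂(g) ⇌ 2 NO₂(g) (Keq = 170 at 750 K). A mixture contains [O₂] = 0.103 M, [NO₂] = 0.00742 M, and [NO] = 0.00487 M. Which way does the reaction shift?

in the forward direction

Q = [NO₂]² / ([NO]²·[O₂]) = (0.00742)² / ((0.00487)²·(0.103)) = 22.5
Q = 22.5 < Keq = 170, so the forward reaction proceeds.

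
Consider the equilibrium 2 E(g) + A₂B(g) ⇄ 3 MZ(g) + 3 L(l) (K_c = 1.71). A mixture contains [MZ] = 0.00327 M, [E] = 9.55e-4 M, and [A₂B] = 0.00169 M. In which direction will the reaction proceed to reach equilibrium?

(L is a pure liquid — omitted from Q_c.)
Q_c = [MZ]³ / ([E]²·[A₂B]) = (0.00327)³ / ((9.55e-4)²·(0.00169)) = 22.7
Q_c = 22.7 > K_c = 1.71, so the reverse reaction proceeds.

toward reactants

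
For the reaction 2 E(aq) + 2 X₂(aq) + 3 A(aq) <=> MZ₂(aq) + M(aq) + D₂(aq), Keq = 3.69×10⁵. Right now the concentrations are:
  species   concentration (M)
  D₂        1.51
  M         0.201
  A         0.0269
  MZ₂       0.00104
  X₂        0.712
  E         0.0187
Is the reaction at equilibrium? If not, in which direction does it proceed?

Q = [MZ₂]·[M]·[D₂] / ([E]²·[X₂]²·[A]³) = (0.00104)·(0.201)·(1.51) / ((0.0187)²·(0.712)²·(0.0269)³) = 91500
Q = 91500 < Keq = 3.69×10⁵, so the forward reaction proceeds.

in the forward direction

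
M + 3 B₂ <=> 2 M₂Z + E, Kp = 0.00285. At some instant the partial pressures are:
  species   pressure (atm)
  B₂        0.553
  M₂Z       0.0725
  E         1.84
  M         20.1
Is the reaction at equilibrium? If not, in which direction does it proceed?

at equilibrium

Qp = P(M₂Z)²·P(E) / (P(M)·P(B₂)³) = (0.0725)²·(1.84) / ((20.1)·(0.553)³) = 0.00285
Qp = 0.00285 = Kp, so the system is already at equilibrium.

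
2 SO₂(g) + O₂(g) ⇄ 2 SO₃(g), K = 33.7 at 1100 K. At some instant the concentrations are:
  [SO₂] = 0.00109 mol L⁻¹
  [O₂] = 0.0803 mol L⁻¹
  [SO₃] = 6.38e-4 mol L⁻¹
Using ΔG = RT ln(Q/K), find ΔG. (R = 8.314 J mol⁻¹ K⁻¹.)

Q = [SO₃]² / ([SO₂]²·[O₂]) = (6.38e-4)² / ((0.00109)²·(0.0803)) = 4.27
ΔG = RT ln(Q/K) = (8.314 J mol⁻¹ K⁻¹)(1100 K) × ln(4.27/33.7)
   = (9.145 kJ/mol)(-2.066) = -18.9 kJ/mol
ΔG < 0, so the forward reaction is spontaneous (proceeds forward).

ΔG = -18.9 kJ/mol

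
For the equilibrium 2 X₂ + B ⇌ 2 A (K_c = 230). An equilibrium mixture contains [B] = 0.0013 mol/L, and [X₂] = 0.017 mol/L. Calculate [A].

[A] = 0.0093 mol/L

At equilibrium, K_c = [A]² / ([X₂]²·[B]) = 230.
([A])² / ((0.017)²·(0.0013)) = 230
[A]² = 8.64×10⁻⁵ ⇒ [A] = 0.0093 mol/L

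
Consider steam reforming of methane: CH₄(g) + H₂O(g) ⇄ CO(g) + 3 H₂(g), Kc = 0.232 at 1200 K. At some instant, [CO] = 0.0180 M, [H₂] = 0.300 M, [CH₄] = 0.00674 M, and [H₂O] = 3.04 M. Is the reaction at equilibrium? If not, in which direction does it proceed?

toward products

Qc = [CO]·[H₂]³ / ([CH₄]·[H₂O]) = (0.0180)·(0.300)³ / ((0.00674)·(3.04)) = 0.0237
Qc = 0.0237 < Kc = 0.232, so the forward reaction proceeds.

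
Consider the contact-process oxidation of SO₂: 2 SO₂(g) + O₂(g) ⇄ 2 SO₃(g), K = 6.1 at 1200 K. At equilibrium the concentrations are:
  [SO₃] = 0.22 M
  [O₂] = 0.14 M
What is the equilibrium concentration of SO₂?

At equilibrium, K = [SO₃]² / ([SO₂]²·[O₂]) = 6.1.
(0.22)² / (([SO₂])²·(0.14)) = 6.1
[SO₂]² = 0.0567 ⇒ [SO₂] = 0.24 M

[SO₂] = 0.24 M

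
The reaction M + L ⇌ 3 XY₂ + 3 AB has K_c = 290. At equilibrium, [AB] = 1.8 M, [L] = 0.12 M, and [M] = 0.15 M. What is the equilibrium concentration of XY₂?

At equilibrium, K_c = [XY₂]³·[AB]³ / ([M]·[L]) = 290.
([XY₂])³·(1.8)³ / ((0.15)·(0.12)) = 290
[XY₂]³ = 0.895 ⇒ [XY₂] = 0.96 M

[XY₂] = 0.96 M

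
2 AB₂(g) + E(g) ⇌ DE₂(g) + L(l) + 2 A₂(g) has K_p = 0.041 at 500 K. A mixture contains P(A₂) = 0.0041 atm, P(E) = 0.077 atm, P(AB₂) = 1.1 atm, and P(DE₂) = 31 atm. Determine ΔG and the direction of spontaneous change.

(L is a pure liquid — omitted from Q_p.)
Q_p = P(DE₂)·P(A₂)² / (P(AB₂)²·P(E)) = (31)·(0.0041)² / ((1.1)²·(0.077)) = 0.00559
ΔG = RT ln(Q_p/K_p) = (8.314 J mol⁻¹ K⁻¹)(500 K) × ln(0.00559/0.041)
   = (4.157 kJ/mol)(-1.993) = -8.28 kJ/mol
ΔG < 0, so the forward reaction is spontaneous (proceeds forward).

ΔG = -8.28 kJ/mol; the forward reaction is spontaneous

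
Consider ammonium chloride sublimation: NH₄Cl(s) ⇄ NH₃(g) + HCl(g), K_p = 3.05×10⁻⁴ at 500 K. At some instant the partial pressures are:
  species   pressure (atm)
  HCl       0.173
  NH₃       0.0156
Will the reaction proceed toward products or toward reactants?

(NH₄Cl is a pure solid — omitted from Q_p.)
Q_p = P(NH₃)·P(HCl) = (0.0156)·(0.173) = 0.00270
Q_p = 0.00270 > K_p = 3.05×10⁻⁴, so the reverse reaction proceeds.

toward reactants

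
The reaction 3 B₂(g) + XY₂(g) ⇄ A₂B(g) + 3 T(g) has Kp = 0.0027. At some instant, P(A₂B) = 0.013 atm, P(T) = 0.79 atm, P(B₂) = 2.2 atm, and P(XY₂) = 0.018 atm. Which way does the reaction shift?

Qp = P(A₂B)·P(T)³ / (P(B₂)³·P(XY₂)) = (0.013)·(0.79)³ / ((2.2)³·(0.018)) = 0.033
Qp = 0.033 > Kp = 0.0027, so the reverse reaction proceeds.

toward reactants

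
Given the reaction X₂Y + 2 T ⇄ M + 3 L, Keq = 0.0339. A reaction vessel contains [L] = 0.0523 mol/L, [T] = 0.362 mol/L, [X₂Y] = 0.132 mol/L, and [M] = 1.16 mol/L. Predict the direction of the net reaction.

toward products

Q = [M]·[L]³ / ([X₂Y]·[T]²) = (1.16)·(0.0523)³ / ((0.132)·(0.362)²) = 0.00959
Q = 0.00959 < Keq = 0.0339, so the forward reaction proceeds.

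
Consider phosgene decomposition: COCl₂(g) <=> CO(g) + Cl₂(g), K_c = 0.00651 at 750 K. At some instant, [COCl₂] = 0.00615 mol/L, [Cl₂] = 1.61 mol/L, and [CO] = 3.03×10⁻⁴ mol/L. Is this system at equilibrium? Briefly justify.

Q_c = [CO]·[Cl₂] / [COCl₂] = (3.03×10⁻⁴)·(1.61) / (0.00615) = 0.0793
Q_c = 0.0793 > K_c = 0.00651: net reverse reaction.

no; Q > K, reaction proceeds in reverse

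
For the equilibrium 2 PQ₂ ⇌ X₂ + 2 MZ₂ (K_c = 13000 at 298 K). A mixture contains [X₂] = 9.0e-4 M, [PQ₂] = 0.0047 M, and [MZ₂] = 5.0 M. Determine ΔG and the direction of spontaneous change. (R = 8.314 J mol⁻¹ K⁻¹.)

Q_c = [X₂]·[MZ₂]² / [PQ₂]² = (9.0e-4)·(5.0)² / (0.0047)² = 1020
ΔG = RT ln(Q_c/K_c) = (8.314 J mol⁻¹ K⁻¹)(298 K) × ln(1020/13000)
   = (2.478 kJ/mol)(-2.545) = -6.31 kJ/mol
ΔG < 0, so the forward reaction is spontaneous (proceeds forward).

ΔG = -6.31 kJ/mol; the forward reaction is spontaneous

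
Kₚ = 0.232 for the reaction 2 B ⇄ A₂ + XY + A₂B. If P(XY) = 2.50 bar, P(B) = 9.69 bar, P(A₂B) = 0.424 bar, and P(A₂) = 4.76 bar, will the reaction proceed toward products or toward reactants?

Qₚ = P(A₂)·P(XY)·P(A₂B) / P(B)² = (4.76)·(2.50)·(0.424) / (9.69)² = 0.0537
Qₚ = 0.0537 < Kₚ = 0.232, so the forward reaction proceeds.

toward products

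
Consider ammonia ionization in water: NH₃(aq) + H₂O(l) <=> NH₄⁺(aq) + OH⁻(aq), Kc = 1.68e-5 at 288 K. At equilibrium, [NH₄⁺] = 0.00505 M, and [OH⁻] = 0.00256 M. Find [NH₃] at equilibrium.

(H₂O is a pure liquid — omitted from Kc.)
At equilibrium, Kc = [NH₄⁺]·[OH⁻] / [NH₃] = 1.68e-5.
(0.00505)·(0.00256) / ([NH₃]) = 1.68e-5
[NH₃] = 0.770 M

[NH₃] = 0.770 M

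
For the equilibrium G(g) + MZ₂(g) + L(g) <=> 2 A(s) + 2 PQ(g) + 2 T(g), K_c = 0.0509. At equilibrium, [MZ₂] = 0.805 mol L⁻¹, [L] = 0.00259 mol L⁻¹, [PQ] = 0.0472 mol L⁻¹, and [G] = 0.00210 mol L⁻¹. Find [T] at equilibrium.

(A is a pure solid — omitted from K_c.)
At equilibrium, K_c = [PQ]²·[T]² / ([G]·[MZ₂]·[L]) = 0.0509.
(0.0472)²·([T])² / ((0.00210)·(0.805)·(0.00259)) = 0.0509
[T]² = 1.00×10⁻⁴ ⇒ [T] = 0.0100 mol L⁻¹

[T] = 0.0100 mol L⁻¹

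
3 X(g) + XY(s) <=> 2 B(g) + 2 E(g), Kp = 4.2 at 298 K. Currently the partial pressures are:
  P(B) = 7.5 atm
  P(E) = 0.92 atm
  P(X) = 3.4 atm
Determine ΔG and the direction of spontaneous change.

(XY is a pure solid — omitted from Qp.)
Qp = P(B)²·P(E)² / P(X)³ = (7.5)²·(0.92)² / (3.4)³ = 1.21
ΔG = RT ln(Qp/Kp) = (8.314 J mol⁻¹ K⁻¹)(298 K) × ln(1.21/4.2)
   = (2.478 kJ/mol)(-1.244) = -3.08 kJ/mol
ΔG < 0, so the forward reaction is spontaneous (proceeds forward).

ΔG = -3.08 kJ/mol; the forward reaction is spontaneous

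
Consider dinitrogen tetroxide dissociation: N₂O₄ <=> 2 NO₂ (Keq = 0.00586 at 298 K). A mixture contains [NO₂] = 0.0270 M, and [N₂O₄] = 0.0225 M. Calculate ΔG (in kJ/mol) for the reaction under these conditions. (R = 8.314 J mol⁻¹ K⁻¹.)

Q = [NO₂]² / [N₂O₄] = (0.0270)² / (0.0225) = 0.0324
ΔG = RT ln(Q/Keq) = (8.314 J mol⁻¹ K⁻¹)(298 K) × ln(0.0324/0.00586)
   = (2.478 kJ/mol)(1.710) = 4.24 kJ/mol
ΔG > 0, so the forward reaction is non-spontaneous (proceeds in reverse).

ΔG = 4.24 kJ/mol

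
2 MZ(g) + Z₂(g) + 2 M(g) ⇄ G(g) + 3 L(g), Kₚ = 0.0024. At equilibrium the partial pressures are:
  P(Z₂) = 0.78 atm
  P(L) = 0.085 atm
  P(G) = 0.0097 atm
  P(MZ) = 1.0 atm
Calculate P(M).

P(M) = 0.056 atm

At equilibrium, Kₚ = P(G)·P(L)³ / (P(MZ)²·P(Z₂)·P(M)²) = 0.0024.
(0.0097)·(0.085)³ / ((1.0)²·(0.78)·(P(M))²) = 0.0024
P(M)² = 0.00318 ⇒ P(M) = 0.056 atm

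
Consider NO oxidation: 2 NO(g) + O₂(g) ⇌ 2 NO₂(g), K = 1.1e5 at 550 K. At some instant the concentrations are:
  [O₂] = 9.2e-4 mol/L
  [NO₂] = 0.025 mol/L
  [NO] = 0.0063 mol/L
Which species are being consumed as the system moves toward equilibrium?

NO, O₂ (reactants)

Q = [NO₂]² / ([NO]²·[O₂]) = (0.025)² / ((0.0063)²·(9.2e-4)) = 17000
Q = 17000 < K = 1.1e5: net forward reaction.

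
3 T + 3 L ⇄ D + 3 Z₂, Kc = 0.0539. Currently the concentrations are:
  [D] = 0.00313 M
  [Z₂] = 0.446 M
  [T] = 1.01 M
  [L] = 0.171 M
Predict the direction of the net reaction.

Qc = [D]·[Z₂]³ / ([T]³·[L]³) = (0.00313)·(0.446)³ / ((1.01)³·(0.171)³) = 0.0539
Qc = 0.0539 = Kc, so the system is already at equilibrium.

no net change (already at equilibrium)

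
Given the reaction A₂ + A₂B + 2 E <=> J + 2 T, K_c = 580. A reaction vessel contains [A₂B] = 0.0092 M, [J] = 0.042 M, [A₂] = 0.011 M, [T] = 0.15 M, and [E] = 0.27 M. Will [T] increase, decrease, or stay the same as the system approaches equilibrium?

Q_c = [J]·[T]² / ([A₂]·[A₂B]·[E]²) = (0.042)·(0.15)² / ((0.011)·(0.0092)·(0.27)²) = 130
Q_c = 130 < K_c = 580: net forward reaction.
T is a product, so it increases.

increase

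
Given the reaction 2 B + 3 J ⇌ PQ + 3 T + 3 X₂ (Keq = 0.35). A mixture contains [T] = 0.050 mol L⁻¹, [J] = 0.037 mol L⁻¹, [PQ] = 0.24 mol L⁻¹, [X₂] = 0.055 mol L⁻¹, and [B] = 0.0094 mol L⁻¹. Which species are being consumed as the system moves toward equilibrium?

Q = [PQ]·[T]³·[X₂]³ / ([B]²·[J]³) = (0.24)·(0.050)³·(0.055)³ / ((0.0094)²·(0.037)³) = 1.1
Q = 1.1 > Keq = 0.35: net reverse reaction.

PQ, T, X₂ (products)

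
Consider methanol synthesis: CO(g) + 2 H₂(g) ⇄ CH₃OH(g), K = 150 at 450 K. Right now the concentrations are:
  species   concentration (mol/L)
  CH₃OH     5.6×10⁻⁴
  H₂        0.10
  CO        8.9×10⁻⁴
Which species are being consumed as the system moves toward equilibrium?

CO, H₂ (reactants)

Q = [CH₃OH] / ([CO]·[H₂]²) = (5.6×10⁻⁴) / ((8.9×10⁻⁴)·(0.10)²) = 63
Q = 63 < K = 150: net forward reaction.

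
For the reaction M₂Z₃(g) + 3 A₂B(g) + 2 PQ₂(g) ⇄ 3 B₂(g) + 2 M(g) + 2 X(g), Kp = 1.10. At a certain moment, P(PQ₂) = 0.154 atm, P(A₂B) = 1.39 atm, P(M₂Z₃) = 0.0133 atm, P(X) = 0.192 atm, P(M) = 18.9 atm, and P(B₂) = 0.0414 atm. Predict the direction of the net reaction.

Qp = P(B₂)³·P(M)²·P(X)² / (P(M₂Z₃)·P(A₂B)³·P(PQ₂)²) = (0.0414)³·(18.9)²·(0.192)² / ((0.0133)·(1.39)³·(0.154)²) = 1.10
Qp = 1.10 = Kp, so the system is already at equilibrium.

no net change (already at equilibrium)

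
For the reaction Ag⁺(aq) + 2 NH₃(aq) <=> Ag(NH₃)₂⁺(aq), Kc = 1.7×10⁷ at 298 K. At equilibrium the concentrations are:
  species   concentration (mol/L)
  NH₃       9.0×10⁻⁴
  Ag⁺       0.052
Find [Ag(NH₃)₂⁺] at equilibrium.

[Ag(NH₃)₂⁺] = 0.72 mol/L

At equilibrium, Kc = [Ag(NH₃)₂⁺] / ([Ag⁺]·[NH₃]²) = 1.7×10⁷.
([Ag(NH₃)₂⁺]) / ((0.052)·(9.0×10⁻⁴)²) = 1.7×10⁷
[Ag(NH₃)₂⁺] = 0.716 = 0.72 mol/L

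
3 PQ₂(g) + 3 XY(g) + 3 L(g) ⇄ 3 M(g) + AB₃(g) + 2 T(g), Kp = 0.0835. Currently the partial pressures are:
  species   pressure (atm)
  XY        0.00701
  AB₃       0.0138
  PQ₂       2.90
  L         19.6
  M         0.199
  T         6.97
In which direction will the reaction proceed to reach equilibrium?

at equilibrium

Qp = P(M)³·P(AB₃)·P(T)² / (P(PQ₂)³·P(XY)³·P(L)³) = (0.199)³·(0.0138)·(6.97)² / ((2.90)³·(0.00701)³·(19.6)³) = 0.0835
Qp = 0.0835 = Kp, so the system is already at equilibrium.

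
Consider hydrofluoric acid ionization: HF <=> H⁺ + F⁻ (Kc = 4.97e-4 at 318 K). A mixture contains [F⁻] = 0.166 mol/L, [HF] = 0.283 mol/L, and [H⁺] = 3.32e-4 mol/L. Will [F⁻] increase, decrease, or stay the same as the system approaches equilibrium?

increase

Qc = [H⁺]·[F⁻] / [HF] = (3.32e-4)·(0.166) / (0.283) = 1.95e-4
Qc = 1.95e-4 < Kc = 4.97e-4: net forward reaction.
F⁻ is a product, so it increases.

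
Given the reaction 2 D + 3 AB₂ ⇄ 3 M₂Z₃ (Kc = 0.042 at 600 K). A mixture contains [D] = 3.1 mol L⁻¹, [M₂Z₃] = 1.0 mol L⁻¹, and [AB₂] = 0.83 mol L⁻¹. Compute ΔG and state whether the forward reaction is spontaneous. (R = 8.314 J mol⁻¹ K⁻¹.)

Qc = [M₂Z₃]³ / ([D]²·[AB₂]³) = (1.0)³ / ((3.1)²·(0.83)³) = 0.182
ΔG = RT ln(Qc/Kc) = (8.314 J mol⁻¹ K⁻¹)(600 K) × ln(0.182/0.042)
   = (4.988 kJ/mol)(1.466) = 7.31 kJ/mol
ΔG > 0, so the forward reaction is non-spontaneous (proceeds in reverse).

ΔG = 7.31 kJ/mol; the forward reaction is non-spontaneous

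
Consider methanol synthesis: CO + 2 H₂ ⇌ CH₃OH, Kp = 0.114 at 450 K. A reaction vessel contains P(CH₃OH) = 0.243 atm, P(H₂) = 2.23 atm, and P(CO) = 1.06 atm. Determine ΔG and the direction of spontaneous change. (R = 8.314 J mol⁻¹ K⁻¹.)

ΔG = -3.39 kJ/mol; the forward reaction is spontaneous

Qp = P(CH₃OH) / (P(CO)·P(H₂)²) = (0.243) / ((1.06)·(2.23)²) = 0.0461
ΔG = RT ln(Qp/Kp) = (8.314 J mol⁻¹ K⁻¹)(450 K) × ln(0.0461/0.114)
   = (3.741 kJ/mol)(-0.9054) = -3.39 kJ/mol
ΔG < 0, so the forward reaction is spontaneous (proceeds forward).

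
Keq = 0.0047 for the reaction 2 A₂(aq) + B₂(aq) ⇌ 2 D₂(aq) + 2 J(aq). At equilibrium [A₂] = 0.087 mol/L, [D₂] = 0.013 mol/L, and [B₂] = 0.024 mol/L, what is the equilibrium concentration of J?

At equilibrium, Keq = [D₂]²·[J]² / ([A₂]²·[B₂]) = 0.0047.
(0.013)²·([J])² / ((0.087)²·(0.024)) = 0.0047
[J]² = 0.00505 ⇒ [J] = 0.071 mol/L

[J] = 0.071 mol/L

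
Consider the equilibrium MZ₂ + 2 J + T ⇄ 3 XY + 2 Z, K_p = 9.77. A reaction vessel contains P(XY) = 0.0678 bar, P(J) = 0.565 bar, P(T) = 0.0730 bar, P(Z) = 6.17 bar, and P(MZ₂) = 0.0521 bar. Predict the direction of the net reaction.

neither direction; the system is at equilibrium

Q_p = P(XY)³·P(Z)² / (P(MZ₂)·P(J)²·P(T)) = (0.0678)³·(6.17)² / ((0.0521)·(0.565)²·(0.0730)) = 9.77
Q_p = 9.77 = K_p, so the system is already at equilibrium.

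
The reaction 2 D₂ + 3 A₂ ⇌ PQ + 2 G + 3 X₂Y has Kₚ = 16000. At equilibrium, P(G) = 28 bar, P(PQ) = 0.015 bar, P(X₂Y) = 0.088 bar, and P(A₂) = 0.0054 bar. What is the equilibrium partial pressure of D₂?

P(D₂) = 1.8 bar

At equilibrium, Kₚ = P(PQ)·P(G)²·P(X₂Y)³ / (P(D₂)²·P(A₂)³) = 16000.
(0.015)·(28)²·(0.088)³ / ((P(D₂))²·(0.0054)³) = 16000
P(D₂)² = 3.18 ⇒ P(D₂) = 1.8 bar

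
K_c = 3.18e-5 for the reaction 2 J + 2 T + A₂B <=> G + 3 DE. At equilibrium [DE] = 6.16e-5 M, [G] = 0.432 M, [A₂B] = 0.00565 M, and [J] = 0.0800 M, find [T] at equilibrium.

At equilibrium, K_c = [G]·[DE]³ / ([J]²·[T]²·[A₂B]) = 3.18e-5.
(0.432)·(6.16e-5)³ / ((0.0800)²·([T])²·(0.00565)) = 3.18e-5
[T]² = 8.78e-5 ⇒ [T] = 0.00937 M

[T] = 0.00937 M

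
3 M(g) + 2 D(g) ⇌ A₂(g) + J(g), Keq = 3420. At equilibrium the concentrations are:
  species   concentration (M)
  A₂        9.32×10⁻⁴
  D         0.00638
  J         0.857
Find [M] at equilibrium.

At equilibrium, Keq = [A₂]·[J] / ([M]³·[D]²) = 3420.
(9.32×10⁻⁴)·(0.857) / (([M])³·(0.00638)²) = 3420
[M]³ = 0.00574 ⇒ [M] = 0.179 M

[M] = 0.179 M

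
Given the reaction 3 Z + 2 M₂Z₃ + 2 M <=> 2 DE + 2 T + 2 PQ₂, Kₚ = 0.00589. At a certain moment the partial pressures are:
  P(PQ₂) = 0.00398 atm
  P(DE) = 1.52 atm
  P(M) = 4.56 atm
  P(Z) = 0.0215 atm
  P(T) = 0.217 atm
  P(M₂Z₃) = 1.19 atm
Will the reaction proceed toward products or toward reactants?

no net change (already at equilibrium)

Qₚ = P(DE)²·P(T)²·P(PQ₂)² / (P(Z)³·P(M₂Z₃)²·P(M)²) = (1.52)²·(0.217)²·(0.00398)² / ((0.0215)³·(1.19)²·(4.56)²) = 0.00589
Qₚ = 0.00589 = Kₚ, so the system is already at equilibrium.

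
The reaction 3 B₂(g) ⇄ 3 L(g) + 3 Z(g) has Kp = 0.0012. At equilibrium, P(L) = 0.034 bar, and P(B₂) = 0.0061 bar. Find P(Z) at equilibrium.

P(Z) = 0.019 bar

At equilibrium, Kp = P(L)³·P(Z)³ / P(B₂)³ = 0.0012.
(0.034)³·(P(Z))³ / (0.0061)³ = 0.0012
P(Z)³ = 6.93×10⁻⁶ ⇒ P(Z) = 0.019 bar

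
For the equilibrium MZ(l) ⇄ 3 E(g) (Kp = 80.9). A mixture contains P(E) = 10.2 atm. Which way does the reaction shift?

to the left

(MZ is a pure liquid — omitted from Qp.)
Qp = P(E)³ = (10.2)³ = 1060
Qp = 1060 > Kp = 80.9, so the reverse reaction proceeds.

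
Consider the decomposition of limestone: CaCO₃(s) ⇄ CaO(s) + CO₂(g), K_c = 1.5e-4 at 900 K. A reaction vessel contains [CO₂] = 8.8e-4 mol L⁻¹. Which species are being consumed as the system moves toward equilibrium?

(CaCO₃, CaO are pure solids — omitted from Q_c.)
Q_c = [CO₂] = 8.8e-4
Q_c = 8.8e-4 > K_c = 1.5e-4: net reverse reaction.

CaO, CO₂ (products)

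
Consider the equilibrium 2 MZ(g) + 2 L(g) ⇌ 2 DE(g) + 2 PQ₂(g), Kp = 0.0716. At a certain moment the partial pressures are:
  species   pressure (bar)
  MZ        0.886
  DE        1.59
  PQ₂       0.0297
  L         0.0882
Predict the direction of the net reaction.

Qp = P(DE)²·P(PQ₂)² / (P(MZ)²·P(L)²) = (1.59)²·(0.0297)² / ((0.886)²·(0.0882)²) = 0.365
Qp = 0.365 > Kp = 0.0716, so the reverse reaction proceeds.

in the reverse direction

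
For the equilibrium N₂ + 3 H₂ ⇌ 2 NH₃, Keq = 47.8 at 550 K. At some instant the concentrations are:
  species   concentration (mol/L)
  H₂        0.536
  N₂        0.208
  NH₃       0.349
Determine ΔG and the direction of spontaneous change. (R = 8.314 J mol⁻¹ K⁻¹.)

ΔG = -11.6 kJ/mol; the forward reaction is spontaneous

Q = [NH₃]² / ([N₂]·[H₂]³) = (0.349)² / ((0.208)·(0.536)³) = 3.80
ΔG = RT ln(Q/Keq) = (8.314 J mol⁻¹ K⁻¹)(550 K) × ln(3.80/47.8)
   = (4.573 kJ/mol)(-2.532) = -11.6 kJ/mol
ΔG < 0, so the forward reaction is spontaneous (proceeds forward).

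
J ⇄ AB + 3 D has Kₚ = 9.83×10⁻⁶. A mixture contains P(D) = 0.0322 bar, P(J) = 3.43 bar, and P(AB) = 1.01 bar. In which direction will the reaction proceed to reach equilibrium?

no net change (already at equilibrium)

Qₚ = P(AB)·P(D)³ / P(J) = (1.01)·(0.0322)³ / (3.43) = 9.83×10⁻⁶
Qₚ = 9.83×10⁻⁶ = Kₚ, so the system is already at equilibrium.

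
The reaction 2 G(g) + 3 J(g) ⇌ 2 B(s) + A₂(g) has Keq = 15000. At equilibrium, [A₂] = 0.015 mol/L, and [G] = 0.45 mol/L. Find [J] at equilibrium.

(B is a pure solid — omitted from Keq.)
At equilibrium, Keq = [A₂] / ([G]²·[J]³) = 15000.
(0.015) / ((0.45)²·([J])³) = 15000
[J]³ = 4.94e-6 ⇒ [J] = 0.017 mol/L

[J] = 0.017 mol/L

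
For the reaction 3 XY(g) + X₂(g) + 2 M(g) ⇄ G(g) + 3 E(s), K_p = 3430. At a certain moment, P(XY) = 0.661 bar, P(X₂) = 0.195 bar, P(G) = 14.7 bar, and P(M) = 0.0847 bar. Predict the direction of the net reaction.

toward reactants

(E is a pure solid — omitted from Q_p.)
Q_p = P(G) / (P(XY)³·P(X₂)·P(M)²) = (14.7) / ((0.661)³·(0.195)·(0.0847)²) = 36400
Q_p = 36400 > K_p = 3430, so the reverse reaction proceeds.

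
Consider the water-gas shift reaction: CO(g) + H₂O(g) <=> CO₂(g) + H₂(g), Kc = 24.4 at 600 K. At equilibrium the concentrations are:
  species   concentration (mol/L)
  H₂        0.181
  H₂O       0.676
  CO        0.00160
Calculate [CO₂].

[CO₂] = 0.146 mol/L

At equilibrium, Kc = [CO₂]·[H₂] / ([CO]·[H₂O]) = 24.4.
([CO₂])·(0.181) / ((0.00160)·(0.676)) = 24.4
[CO₂] = 0.146 mol/L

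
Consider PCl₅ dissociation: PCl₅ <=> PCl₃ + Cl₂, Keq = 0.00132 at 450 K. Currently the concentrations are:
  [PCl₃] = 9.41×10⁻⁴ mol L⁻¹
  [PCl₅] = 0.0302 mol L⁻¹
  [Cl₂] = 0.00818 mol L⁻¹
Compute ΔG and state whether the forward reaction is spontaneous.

ΔG = -6.15 kJ/mol; the forward reaction is spontaneous

Q = [PCl₃]·[Cl₂] / [PCl₅] = (9.41×10⁻⁴)·(0.00818) / (0.0302) = 2.55×10⁻⁴
ΔG = RT ln(Q/Keq) = (8.314 J mol⁻¹ K⁻¹)(450 K) × ln(2.55×10⁻⁴/0.00132)
   = (3.741 kJ/mol)(-1.644) = -6.15 kJ/mol
ΔG < 0, so the forward reaction is spontaneous (proceeds forward).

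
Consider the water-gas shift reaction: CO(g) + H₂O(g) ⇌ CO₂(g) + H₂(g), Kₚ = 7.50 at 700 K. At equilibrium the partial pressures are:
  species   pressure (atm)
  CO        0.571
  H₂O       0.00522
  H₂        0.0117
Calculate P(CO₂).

P(CO₂) = 1.91 atm

At equilibrium, Kₚ = P(CO₂)·P(H₂) / (P(CO)·P(H₂O)) = 7.50.
(P(CO₂))·(0.0117) / ((0.571)·(0.00522)) = 7.50
P(CO₂) = 1.91 atm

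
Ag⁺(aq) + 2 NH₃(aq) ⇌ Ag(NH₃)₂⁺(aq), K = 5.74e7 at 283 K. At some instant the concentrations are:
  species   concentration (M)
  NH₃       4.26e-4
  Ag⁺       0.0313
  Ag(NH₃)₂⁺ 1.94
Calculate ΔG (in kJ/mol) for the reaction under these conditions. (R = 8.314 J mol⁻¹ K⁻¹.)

ΔG = 4.20 kJ/mol

Q = [Ag(NH₃)₂⁺] / ([Ag⁺]·[NH₃]²) = (1.94) / ((0.0313)·(4.26e-4)²) = 3.42e8
ΔG = RT ln(Q/K) = (8.314 J mol⁻¹ K⁻¹)(283 K) × ln(3.42e8/5.74e7)
   = (2.353 kJ/mol)(1.785) = 4.20 kJ/mol
ΔG > 0, so the forward reaction is non-spontaneous (proceeds in reverse).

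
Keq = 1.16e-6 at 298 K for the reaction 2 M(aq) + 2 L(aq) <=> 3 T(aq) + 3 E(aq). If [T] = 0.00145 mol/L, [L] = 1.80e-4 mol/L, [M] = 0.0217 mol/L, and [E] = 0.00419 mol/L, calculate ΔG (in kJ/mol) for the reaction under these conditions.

Q = [T]³·[E]³ / ([M]²·[L]²) = (0.00145)³·(0.00419)³ / ((0.0217)²·(1.80e-4)²) = 1.47e-5
ΔG = RT ln(Q/Keq) = (8.314 J mol⁻¹ K⁻¹)(298 K) × ln(1.47e-5/1.16e-6)
   = (2.478 kJ/mol)(2.539) = 6.29 kJ/mol
ΔG > 0, so the forward reaction is non-spontaneous (proceeds in reverse).

ΔG = 6.29 kJ/mol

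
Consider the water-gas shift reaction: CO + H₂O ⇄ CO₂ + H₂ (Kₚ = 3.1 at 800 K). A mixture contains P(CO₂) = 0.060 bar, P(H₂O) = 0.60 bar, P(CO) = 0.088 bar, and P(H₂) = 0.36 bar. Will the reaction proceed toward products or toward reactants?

toward products

Qₚ = P(CO₂)·P(H₂) / (P(CO)·P(H₂O)) = (0.060)·(0.36) / ((0.088)·(0.60)) = 0.41
Qₚ = 0.41 < Kₚ = 3.1, so the forward reaction proceeds.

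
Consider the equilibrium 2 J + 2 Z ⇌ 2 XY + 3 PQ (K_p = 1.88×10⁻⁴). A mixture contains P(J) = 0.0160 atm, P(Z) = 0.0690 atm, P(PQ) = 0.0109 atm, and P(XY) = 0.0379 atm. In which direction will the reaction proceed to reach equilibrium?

Q_p = P(XY)²·P(PQ)³ / (P(J)²·P(Z)²) = (0.0379)²·(0.0109)³ / ((0.0160)²·(0.0690)²) = 0.00153
Q_p = 0.00153 > K_p = 1.88×10⁻⁴, so the reverse reaction proceeds.

in the reverse direction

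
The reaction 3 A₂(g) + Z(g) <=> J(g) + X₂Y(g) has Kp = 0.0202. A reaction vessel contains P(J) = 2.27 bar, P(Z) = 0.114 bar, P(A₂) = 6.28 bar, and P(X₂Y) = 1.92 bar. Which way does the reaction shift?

Qp = P(J)·P(X₂Y) / (P(A₂)³·P(Z)) = (2.27)·(1.92) / ((6.28)³·(0.114)) = 0.154
Qp = 0.154 > Kp = 0.0202, so the reverse reaction proceeds.

to the left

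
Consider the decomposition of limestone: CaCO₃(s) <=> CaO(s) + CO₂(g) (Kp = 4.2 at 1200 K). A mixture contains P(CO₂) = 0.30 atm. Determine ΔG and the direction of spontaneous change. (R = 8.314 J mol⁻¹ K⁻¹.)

ΔG = -26.3 kJ/mol; the forward reaction is spontaneous

(CaCO₃, CaO are pure solids — omitted from Qp.)
Qp = P(CO₂) = 0.300
ΔG = RT ln(Qp/Kp) = (8.314 J mol⁻¹ K⁻¹)(1200 K) × ln(0.300/4.2)
   = (9.977 kJ/mol)(-2.639) = -26.3 kJ/mol
ΔG < 0, so the forward reaction is spontaneous (proceeds forward).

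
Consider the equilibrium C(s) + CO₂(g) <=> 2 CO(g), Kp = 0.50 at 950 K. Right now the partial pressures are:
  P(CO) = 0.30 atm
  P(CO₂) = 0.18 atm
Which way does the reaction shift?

no net change (already at equilibrium)

(C is a pure solid — omitted from Qp.)
Qp = P(CO)² / P(CO₂) = (0.30)² / (0.18) = 0.50
Qp = 0.50 = Kp, so the system is already at equilibrium.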